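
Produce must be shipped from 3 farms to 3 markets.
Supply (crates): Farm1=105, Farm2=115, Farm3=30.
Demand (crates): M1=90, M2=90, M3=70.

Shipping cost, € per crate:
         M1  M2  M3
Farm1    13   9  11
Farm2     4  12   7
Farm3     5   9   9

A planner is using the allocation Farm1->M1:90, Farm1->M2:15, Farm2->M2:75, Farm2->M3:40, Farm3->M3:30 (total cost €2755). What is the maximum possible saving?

1005

Current plan cost = 90·13 + 15·9 + 75·12 + 40·7 + 30·9 = €2755.
Optimal plan:
  Farm1 to M2: 90 × €9 = €810
  Farm1 to M3: 15 × €11 = €165
  Farm2 to M1: 60 × €4 = €240
  Farm2 to M3: 55 × €7 = €385
  Farm3 to M1: 30 × €5 = €150
Optimal cost = €1750.
Saving = 2755 − 1750 = €1005.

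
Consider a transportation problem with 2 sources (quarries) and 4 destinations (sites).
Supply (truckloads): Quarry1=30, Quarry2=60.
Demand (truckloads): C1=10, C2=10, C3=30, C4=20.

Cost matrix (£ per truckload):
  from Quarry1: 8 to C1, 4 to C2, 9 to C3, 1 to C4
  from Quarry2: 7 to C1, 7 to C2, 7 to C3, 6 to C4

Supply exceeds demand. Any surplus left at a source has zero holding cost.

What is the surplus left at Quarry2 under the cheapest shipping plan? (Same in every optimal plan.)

20

Minimum-cost shipments:
  Quarry1 to C2: 10 truckloads
  Quarry1 to C4: 20 truckloads
  Quarry2 to C1: 10 truckloads
  Quarry2 to C3: 30 truckloads
Total cost = £340.
Quarry2 ships 40 of its 60, leaving 20.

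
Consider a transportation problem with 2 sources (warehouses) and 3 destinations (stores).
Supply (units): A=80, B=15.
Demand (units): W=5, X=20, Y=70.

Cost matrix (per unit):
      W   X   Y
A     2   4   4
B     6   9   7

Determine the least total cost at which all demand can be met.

An optimal shipping plan:
  A–W: 5 × 2 = 10
  A–X: 20 × 4 = 80
  A–Y: 55 × 4 = 220
  B–Y: 15 × 7 = 105
Total = 10 + 80 + 220 + 105 = 415.

415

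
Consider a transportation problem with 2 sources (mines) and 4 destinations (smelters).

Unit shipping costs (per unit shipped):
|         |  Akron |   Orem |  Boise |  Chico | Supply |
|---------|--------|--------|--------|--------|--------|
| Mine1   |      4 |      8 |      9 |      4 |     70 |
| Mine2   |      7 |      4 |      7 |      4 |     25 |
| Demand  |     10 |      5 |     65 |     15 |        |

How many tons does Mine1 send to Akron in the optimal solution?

10

Optimal shipments:
  Mine1 to Akron: 10 × 4 = 40
  Mine1 to Boise: 45 × 9 = 405
  Mine1 to Chico: 15 × 4 = 60
  Mine2 to Orem: 5 × 4 = 20
  Mine2 to Boise: 20 × 7 = 140
Total cost = 665.
So Mine1→Akron carries 10 tons.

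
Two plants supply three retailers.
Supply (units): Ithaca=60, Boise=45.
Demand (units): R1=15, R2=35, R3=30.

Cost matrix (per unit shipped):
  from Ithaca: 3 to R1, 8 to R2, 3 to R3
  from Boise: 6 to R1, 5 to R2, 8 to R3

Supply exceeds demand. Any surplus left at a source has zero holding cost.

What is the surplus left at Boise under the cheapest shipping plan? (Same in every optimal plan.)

An optimal plan:
  Ithaca->R1: 15 × 3 = 45
  Ithaca->R3: 30 × 3 = 90
  Boise->R2: 35 × 5 = 175
Total cost = 310.
Boise ships 35 of its 45, leaving 10.

10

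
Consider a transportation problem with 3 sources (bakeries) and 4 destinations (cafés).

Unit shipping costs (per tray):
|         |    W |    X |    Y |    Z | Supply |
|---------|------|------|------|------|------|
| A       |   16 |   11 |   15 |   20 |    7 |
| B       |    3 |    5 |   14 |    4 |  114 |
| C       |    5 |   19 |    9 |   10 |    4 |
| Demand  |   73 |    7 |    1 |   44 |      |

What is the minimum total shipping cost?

487

One minimum-cost allocation:
  A→X: 7 × 11 = 77
  B→W: 70 × 3 = 210
  B→Z: 44 × 4 = 176
  C→W: 3 × 5 = 15
  C→Y: 1 × 9 = 9
Total = 77 + 210 + 176 + 15 + 9 = 487.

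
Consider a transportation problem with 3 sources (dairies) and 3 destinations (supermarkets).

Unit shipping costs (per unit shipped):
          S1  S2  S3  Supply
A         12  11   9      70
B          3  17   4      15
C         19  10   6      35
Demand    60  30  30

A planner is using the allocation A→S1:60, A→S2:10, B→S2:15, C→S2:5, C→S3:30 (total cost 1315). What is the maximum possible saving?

Current plan cost = 60·12 + 10·11 + 15·17 + 5·10 + 30·6 = 1315.
Optimal plan:
  A->S1: 45 × 12 = 540
  A->S2: 25 × 11 = 275
  B->S1: 15 × 3 = 45
  C->S2: 5 × 10 = 50
  C->S3: 30 × 6 = 180
Optimal cost = 1090.
Saving = 1315 − 1090 = 225.

225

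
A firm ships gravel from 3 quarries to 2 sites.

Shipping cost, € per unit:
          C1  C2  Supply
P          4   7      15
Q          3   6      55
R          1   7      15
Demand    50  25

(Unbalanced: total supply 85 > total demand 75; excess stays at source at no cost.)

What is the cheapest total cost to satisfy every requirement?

275

A cheapest plan:
  P→C2: 5 × €7 = €35
  Q→C1: 35 × €3 = €105
  Q→C2: 20 × €6 = €120
  R→C1: 15 × €1 = €15
Total = 35 + 105 + 120 + 15 = €275.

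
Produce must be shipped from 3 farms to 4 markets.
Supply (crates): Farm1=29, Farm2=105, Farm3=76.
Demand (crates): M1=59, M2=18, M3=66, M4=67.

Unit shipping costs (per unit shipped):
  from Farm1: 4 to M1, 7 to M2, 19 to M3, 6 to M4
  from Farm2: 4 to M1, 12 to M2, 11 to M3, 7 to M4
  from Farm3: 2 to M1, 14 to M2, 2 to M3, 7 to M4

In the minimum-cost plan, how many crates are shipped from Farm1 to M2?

Optimal shipments:
  Farm1→M2: 18 × 7 = 126
  Farm1→M4: 11 × 6 = 66
  Farm2→M1: 49 × 4 = 196
  Farm2→M4: 56 × 7 = 392
  Farm3→M1: 10 × 2 = 20
  Farm3→M3: 66 × 2 = 132
Total cost = 932.
So Farm1→M2 carries 18 crates.

18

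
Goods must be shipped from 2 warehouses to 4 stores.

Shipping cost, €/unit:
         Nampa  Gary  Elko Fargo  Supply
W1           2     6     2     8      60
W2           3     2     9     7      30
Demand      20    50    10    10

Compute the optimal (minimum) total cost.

An optimal shipping plan:
  W1→Nampa: 20 units
  W1→Gary: 20 units
  W1→Elko: 10 units
  W1→Fargo: 10 units
  W2→Gary: 30 units
Total cost = €320.

320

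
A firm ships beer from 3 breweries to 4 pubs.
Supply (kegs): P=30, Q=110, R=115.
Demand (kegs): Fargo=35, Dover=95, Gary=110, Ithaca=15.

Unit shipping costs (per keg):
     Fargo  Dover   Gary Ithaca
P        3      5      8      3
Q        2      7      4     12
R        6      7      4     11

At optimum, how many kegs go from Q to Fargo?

The minimum-cost plan:
  P->Dover: 15 kegs
  P->Ithaca: 15 kegs
  Q->Fargo: 35 kegs
  Q->Dover: 75 kegs
  R->Dover: 5 kegs
  R->Gary: 110 kegs
Total cost = 1190.
So Q→Fargo carries 35 kegs.

35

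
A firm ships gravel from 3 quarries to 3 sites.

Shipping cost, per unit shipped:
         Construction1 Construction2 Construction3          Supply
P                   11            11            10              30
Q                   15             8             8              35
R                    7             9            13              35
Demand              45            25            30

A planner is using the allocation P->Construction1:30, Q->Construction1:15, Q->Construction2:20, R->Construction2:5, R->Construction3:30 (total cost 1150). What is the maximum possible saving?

Current plan cost = 30·11 + 15·15 + 20·8 + 5·9 + 30·13 = 1150.
Optimal plan:
  P→Construction1: 10 × 11 = 110
  P→Construction3: 20 × 10 = 200
  Q→Construction2: 25 × 8 = 200
  Q→Construction3: 10 × 8 = 80
  R→Construction1: 35 × 7 = 245
Optimal cost = 835.
Saving = 1150 − 835 = 315.

315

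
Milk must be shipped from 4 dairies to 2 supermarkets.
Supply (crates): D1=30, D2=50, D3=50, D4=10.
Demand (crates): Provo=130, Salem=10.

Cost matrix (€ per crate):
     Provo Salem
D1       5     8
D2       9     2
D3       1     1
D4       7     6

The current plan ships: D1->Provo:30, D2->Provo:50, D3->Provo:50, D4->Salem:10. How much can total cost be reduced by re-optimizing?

60

Current plan cost = 30·5 + 50·9 + 50·1 + 10·6 = €710.
Optimal plan:
  D1→Provo: 30 × €5 = €150
  D2→Provo: 40 × €9 = €360
  D2→Salem: 10 × €2 = €20
  D3→Provo: 50 × €1 = €50
  D4→Provo: 10 × €7 = €70
Optimal cost = €650.
Saving = 710 − 650 = €60.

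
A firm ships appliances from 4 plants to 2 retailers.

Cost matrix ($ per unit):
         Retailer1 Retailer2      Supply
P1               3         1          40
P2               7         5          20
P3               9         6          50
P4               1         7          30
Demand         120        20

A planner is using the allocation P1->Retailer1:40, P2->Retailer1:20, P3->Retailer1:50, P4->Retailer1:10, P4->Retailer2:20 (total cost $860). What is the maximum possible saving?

Current plan cost = 40·3 + 20·7 + 50·9 + 10·1 + 20·7 = $860.
Optimal plan:
  P1→Retailer1: 40 × $3 = $120
  P2→Retailer1: 20 × $7 = $140
  P3→Retailer1: 30 × $9 = $270
  P3→Retailer2: 20 × $6 = $120
  P4→Retailer1: 30 × $1 = $30
Optimal cost = $680.
Saving = 860 − 680 = $180.

180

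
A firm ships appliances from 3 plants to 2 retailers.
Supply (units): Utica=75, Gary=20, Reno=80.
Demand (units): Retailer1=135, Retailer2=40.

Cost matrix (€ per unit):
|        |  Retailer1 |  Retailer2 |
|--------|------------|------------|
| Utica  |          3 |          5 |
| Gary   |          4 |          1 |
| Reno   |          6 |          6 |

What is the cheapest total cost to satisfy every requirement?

725

An optimal shipping plan:
  Utica to Retailer1: 75 × €3 = €225
  Gary to Retailer2: 20 × €1 = €20
  Reno to Retailer1: 60 × €6 = €360
  Reno to Retailer2: 20 × €6 = €120
Total = 225 + 20 + 360 + 120 = €725.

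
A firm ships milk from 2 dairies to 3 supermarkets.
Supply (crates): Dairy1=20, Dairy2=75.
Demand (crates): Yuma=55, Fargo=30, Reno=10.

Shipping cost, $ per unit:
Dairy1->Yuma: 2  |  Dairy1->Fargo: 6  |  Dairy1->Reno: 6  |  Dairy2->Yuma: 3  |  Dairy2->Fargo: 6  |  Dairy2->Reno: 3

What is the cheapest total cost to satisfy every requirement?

An optimal shipping plan:
  Dairy1->Yuma: 20 crates
  Dairy2->Yuma: 35 crates
  Dairy2->Fargo: 30 crates
  Dairy2->Reno: 10 crates
Total cost = $355.

355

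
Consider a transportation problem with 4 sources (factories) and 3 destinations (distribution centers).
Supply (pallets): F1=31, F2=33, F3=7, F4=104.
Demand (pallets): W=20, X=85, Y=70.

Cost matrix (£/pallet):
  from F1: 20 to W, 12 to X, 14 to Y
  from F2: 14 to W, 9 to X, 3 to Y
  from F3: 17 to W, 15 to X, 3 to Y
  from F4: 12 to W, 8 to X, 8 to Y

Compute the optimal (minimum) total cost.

1404

One minimum-cost allocation:
  F1→X: 31 pallets
  F2→Y: 33 pallets
  F3→Y: 7 pallets
  F4→W: 20 pallets
  F4→X: 54 pallets
  F4→Y: 30 pallets
Total cost = £1404.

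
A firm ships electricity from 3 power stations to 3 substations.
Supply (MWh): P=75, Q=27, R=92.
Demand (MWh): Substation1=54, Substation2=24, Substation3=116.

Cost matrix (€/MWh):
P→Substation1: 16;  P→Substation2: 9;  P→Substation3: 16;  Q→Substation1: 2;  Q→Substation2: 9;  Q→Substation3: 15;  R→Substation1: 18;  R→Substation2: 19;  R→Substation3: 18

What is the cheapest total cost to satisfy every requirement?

An optimal shipping plan:
  P–Substation2: 24 × €9 = €216
  P–Substation3: 51 × €16 = €816
  Q–Substation1: 27 × €2 = €54
  R–Substation1: 27 × €18 = €486
  R–Substation3: 65 × €18 = €1170
Total = 216 + 816 + 54 + 486 + 1170 = €2742.
(Supply check: P ships 75; Q ships 27; R ships 92.)

2742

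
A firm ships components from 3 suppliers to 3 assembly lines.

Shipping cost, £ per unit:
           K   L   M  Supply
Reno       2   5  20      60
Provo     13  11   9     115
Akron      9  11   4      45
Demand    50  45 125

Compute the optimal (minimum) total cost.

A cheapest plan:
  Reno–K: 50 × £2 = £100
  Reno–L: 10 × £5 = £50
  Provo–L: 35 × £11 = £385
  Provo–M: 80 × £9 = £720
  Akron–M: 45 × £4 = £180
Total = 100 + 50 + 385 + 720 + 180 = £1435.

1435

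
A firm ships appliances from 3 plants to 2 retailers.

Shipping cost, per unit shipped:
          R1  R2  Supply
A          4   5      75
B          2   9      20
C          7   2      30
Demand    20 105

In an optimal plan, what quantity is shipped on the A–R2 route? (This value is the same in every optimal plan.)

75

Solving gives:
  A to R2: 75 × 5 = 375
  B to R1: 20 × 2 = 40
  C to R2: 30 × 2 = 60
Total cost = 475.
So A→R2 carries 75 units.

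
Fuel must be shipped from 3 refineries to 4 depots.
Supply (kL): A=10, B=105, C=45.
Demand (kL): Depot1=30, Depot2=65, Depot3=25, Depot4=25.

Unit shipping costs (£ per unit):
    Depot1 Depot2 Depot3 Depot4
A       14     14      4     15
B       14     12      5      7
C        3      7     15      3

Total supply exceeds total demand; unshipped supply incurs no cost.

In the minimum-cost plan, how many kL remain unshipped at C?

An optimal plan:
  A→Depot3: 10 × £4 = £40
  B→Depot2: 50 × £12 = £600
  B→Depot3: 15 × £5 = £75
  B→Depot4: 25 × £7 = £175
  C→Depot1: 30 × £3 = £90
  C→Depot2: 15 × £7 = £105
Total cost = £1085.
C ships 45 of its 45, leaving 0.

0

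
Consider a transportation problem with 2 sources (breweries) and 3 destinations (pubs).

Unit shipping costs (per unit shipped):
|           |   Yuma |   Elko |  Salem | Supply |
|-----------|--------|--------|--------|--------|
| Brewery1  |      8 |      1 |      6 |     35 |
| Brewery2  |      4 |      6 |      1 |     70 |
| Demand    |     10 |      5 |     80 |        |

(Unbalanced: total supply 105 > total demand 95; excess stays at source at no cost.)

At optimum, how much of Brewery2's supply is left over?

0

An optimal plan:
  Brewery1–Yuma: 10 × 8 = 80
  Brewery1–Elko: 5 × 1 = 5
  Brewery1–Salem: 10 × 6 = 60
  Brewery2–Salem: 70 × 1 = 70
Total cost = 215.
Brewery2 ships 70 of its 70, leaving 0.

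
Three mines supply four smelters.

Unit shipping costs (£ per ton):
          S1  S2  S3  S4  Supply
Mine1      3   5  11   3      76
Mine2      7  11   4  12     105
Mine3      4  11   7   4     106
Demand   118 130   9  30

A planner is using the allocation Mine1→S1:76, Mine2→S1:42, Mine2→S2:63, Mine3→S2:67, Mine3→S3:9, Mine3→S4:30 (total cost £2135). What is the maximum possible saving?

407

Current plan cost = 76·3 + 42·7 + 63·11 + 67·11 + 9·7 + 30·4 = £2135.
Optimal plan:
  Mine1→S2: 76 tons
  Mine2→S1: 42 tons
  Mine2→S2: 54 tons
  Mine2→S3: 9 tons
  Mine3→S1: 76 tons
  Mine3→S4: 30 tons
Optimal cost = £1728.
Saving = 2135 − 1728 = £407.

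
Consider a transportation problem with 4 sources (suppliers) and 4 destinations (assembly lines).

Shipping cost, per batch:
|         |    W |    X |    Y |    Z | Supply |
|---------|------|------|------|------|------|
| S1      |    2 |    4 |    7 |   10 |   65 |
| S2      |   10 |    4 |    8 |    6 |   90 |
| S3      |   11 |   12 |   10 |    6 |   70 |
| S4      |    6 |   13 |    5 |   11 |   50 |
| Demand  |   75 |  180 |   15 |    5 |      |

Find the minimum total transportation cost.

An optimal shipping plan:
  S1 to W: 40 batches
  S1 to X: 25 batches
  S2 to X: 90 batches
  S3 to X: 65 batches
  S3 to Z: 5 batches
  S4 to W: 35 batches
  S4 to Y: 15 batches
Total cost = 1635.

1635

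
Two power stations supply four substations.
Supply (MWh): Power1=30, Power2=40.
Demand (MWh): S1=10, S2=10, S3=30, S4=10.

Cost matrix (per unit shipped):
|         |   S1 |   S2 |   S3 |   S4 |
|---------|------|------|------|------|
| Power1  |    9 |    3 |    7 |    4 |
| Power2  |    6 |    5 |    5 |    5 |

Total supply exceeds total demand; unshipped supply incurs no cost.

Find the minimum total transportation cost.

An optimal shipping plan:
  Power1→S2: 10 MWh
  Power1→S4: 10 MWh
  Power2→S1: 10 MWh
  Power2→S3: 30 MWh
Total cost = 280.

280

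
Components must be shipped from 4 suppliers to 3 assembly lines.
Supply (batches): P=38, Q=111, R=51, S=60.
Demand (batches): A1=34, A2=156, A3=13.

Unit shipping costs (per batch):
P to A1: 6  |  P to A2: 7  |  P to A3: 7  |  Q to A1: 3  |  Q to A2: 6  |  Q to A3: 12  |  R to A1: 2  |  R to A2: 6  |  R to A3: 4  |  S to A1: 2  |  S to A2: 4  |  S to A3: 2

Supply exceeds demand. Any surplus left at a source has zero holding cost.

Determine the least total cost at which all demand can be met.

One minimum-cost allocation:
  Q–A2: 92 × 6 = 552
  R–A1: 34 × 2 = 68
  R–A2: 4 × 6 = 24
  R–A3: 13 × 4 = 52
  S–A2: 60 × 4 = 240
Total = 552 + 68 + 24 + 52 + 240 = 936.
(Supply check: P ships 0; Q ships 92; R ships 51; S ships 60.)

936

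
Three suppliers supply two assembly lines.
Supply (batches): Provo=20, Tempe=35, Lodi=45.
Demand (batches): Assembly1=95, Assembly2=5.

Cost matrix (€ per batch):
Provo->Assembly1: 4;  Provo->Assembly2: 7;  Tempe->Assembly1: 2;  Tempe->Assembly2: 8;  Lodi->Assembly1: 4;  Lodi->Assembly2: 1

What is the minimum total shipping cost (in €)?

315

An optimal shipping plan:
  Provo→Assembly1: 20 × €4 = €80
  Tempe→Assembly1: 35 × €2 = €70
  Lodi→Assembly1: 40 × €4 = €160
  Lodi→Assembly2: 5 × €1 = €5
Total = 80 + 70 + 160 + 5 = €315.
(Supply check: Provo ships 20; Tempe ships 35; Lodi ships 45.)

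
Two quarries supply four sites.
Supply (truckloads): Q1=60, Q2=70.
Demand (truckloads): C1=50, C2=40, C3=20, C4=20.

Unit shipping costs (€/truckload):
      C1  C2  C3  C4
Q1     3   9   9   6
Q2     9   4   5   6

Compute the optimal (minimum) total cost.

A cheapest plan:
  Q1–C1: 50 truckloads
  Q1–C4: 10 truckloads
  Q2–C2: 40 truckloads
  Q2–C3: 20 truckloads
  Q2–C4: 10 truckloads
Total cost = €530.
(Supply check: Q1 ships 60; Q2 ships 70.)

530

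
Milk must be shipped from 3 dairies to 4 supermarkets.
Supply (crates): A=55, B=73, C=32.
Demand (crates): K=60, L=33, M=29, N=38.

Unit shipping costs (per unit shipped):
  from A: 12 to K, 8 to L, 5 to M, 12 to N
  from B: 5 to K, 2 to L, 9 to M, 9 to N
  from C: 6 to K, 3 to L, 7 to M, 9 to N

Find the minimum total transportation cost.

951

Optimal allocation:
  A–M: 29 × 5 = 145
  A–N: 26 × 12 = 312
  B–K: 40 × 5 = 200
  B–L: 33 × 2 = 66
  C–K: 20 × 6 = 120
  C–N: 12 × 9 = 108
Total = 145 + 312 + 200 + 66 + 120 + 108 = 951.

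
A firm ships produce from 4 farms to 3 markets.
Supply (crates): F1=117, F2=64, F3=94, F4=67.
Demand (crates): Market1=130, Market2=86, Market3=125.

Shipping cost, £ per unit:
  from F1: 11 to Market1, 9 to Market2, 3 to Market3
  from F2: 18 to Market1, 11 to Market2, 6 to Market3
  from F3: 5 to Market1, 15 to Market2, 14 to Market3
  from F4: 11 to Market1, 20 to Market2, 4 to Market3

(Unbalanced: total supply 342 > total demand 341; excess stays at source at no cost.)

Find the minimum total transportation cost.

2172

Optimal allocation:
  F1 to Market2: 23 × £9 = £207
  F1 to Market3: 94 × £3 = £282
  F2 to Market2: 63 × £11 = £693
  F3 to Market1: 94 × £5 = £470
  F4 to Market1: 36 × £11 = £396
  F4 to Market3: 31 × £4 = £124
Total = 207 + 282 + 693 + 470 + 396 + 124 = £2172.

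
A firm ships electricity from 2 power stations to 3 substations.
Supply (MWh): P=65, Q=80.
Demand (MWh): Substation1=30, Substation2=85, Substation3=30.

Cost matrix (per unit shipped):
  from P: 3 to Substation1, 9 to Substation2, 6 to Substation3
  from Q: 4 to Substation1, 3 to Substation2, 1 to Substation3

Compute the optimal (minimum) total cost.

One minimum-cost allocation:
  P->Substation1: 30 MWh
  P->Substation2: 5 MWh
  P->Substation3: 30 MWh
  Q->Substation2: 80 MWh
Total cost = 555.

555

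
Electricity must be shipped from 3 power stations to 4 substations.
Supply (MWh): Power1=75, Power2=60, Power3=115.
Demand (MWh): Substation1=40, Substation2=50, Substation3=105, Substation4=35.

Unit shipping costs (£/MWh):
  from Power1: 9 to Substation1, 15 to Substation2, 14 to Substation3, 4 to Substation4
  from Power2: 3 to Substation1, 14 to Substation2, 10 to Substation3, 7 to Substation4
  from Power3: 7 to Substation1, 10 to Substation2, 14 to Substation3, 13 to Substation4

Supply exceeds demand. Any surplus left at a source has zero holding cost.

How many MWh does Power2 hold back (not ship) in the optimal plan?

0

Minimum-cost shipments:
  Power1–Substation3: 40 MWh
  Power1–Substation4: 35 MWh
  Power2–Substation1: 40 MWh
  Power2–Substation3: 20 MWh
  Power3–Substation2: 50 MWh
  Power3–Substation3: 45 MWh
Total cost = £2150.
Power2 ships 60 of its 60, leaving 0.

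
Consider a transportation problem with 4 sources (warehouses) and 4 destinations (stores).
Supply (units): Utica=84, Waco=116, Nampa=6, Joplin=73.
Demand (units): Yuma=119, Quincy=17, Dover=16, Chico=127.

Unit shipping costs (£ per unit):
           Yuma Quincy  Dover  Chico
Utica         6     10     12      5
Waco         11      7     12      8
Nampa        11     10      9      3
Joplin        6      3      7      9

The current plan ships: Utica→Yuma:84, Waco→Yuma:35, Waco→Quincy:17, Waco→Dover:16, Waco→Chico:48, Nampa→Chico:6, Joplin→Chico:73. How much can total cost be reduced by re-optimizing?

411

Current plan cost = 84·6 + 35·11 + 17·7 + 16·12 + 48·8 + 6·3 + 73·9 = £2259.
Optimal plan:
  Utica->Yuma: 79 units
  Utica->Chico: 5 units
  Waco->Chico: 116 units
  Nampa->Chico: 6 units
  Joplin->Yuma: 40 units
  Joplin->Quincy: 17 units
  Joplin->Dover: 16 units
Optimal cost = £1848.
Saving = 2259 − 1848 = £411.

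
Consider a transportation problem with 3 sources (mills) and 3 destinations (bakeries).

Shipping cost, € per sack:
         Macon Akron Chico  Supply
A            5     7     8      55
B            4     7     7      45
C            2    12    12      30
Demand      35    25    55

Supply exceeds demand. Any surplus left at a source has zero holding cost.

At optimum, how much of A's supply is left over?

Minimum-cost shipments:
  A->Akron: 25 × €7 = €175
  A->Chico: 15 × €8 = €120
  B->Macon: 5 × €4 = €20
  B->Chico: 40 × €7 = €280
  C->Macon: 30 × €2 = €60
Total cost = €655.
A ships 40 of its 55, leaving 15.

15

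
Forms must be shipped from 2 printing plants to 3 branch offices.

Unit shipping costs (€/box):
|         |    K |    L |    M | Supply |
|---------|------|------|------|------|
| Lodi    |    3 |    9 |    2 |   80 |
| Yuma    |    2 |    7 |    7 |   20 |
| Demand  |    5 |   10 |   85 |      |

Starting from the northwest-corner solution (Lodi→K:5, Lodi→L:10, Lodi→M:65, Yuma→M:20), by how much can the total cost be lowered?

100

Current plan cost = 5·3 + 10·9 + 65·2 + 20·7 = €375.
Optimal plan:
  Lodi→M: 80 boxes
  Yuma→K: 5 boxes
  Yuma→L: 10 boxes
  Yuma→M: 5 boxes
Optimal cost = €275.
Saving = 375 − 275 = €100.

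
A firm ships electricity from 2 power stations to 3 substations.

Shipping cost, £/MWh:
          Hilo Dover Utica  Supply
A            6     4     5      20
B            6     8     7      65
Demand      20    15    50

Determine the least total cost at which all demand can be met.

520

One minimum-cost allocation:
  A–Dover: 15 × £4 = £60
  A–Utica: 5 × £5 = £25
  B–Hilo: 20 × £6 = £120
  B–Utica: 45 × £7 = £315
Total = 60 + 25 + 120 + 315 = £520.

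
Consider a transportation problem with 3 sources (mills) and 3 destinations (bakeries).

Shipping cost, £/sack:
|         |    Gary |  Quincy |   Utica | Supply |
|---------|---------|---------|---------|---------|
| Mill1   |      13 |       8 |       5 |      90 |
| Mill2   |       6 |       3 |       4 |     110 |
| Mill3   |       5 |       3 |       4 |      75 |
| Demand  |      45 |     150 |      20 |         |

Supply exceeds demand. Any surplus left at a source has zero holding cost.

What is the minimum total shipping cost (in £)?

One minimum-cost allocation:
  Mill1 to Quincy: 10 × £8 = £80
  Mill1 to Utica: 20 × £5 = £100
  Mill2 to Quincy: 110 × £3 = £330
  Mill3 to Gary: 45 × £5 = £225
  Mill3 to Quincy: 30 × £3 = £90
Total = 80 + 100 + 330 + 225 + 90 = £825.
(Supply check: Mill1 ships 30; Mill2 ships 110; Mill3 ships 75.)

825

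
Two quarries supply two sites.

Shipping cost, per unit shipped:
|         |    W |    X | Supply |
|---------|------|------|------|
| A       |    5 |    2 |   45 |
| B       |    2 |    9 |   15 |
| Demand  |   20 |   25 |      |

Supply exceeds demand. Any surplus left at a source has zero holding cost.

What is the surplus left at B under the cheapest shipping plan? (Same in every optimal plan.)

0

An optimal plan:
  A→W: 5 × 5 = 25
  A→X: 25 × 2 = 50
  B→W: 15 × 2 = 30
Total cost = 105.
B ships 15 of its 15, leaving 0.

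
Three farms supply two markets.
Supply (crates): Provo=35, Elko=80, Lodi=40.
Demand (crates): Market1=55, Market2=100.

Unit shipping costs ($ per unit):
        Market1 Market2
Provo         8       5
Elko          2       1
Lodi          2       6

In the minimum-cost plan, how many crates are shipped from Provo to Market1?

The minimum-cost plan:
  Provo→Market2: 35 × $5 = $175
  Elko→Market1: 15 × $2 = $30
  Elko→Market2: 65 × $1 = $65
  Lodi→Market1: 40 × $2 = $80
Total cost = $350.
The route Provo→Market1 is not used.

0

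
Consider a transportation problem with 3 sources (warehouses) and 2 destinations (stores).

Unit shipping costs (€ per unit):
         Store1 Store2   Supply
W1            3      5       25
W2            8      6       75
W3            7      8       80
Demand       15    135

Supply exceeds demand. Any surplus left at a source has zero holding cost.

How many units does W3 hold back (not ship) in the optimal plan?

Minimum-cost shipments:
  W1->Store1: 15 × €3 = €45
  W1->Store2: 10 × €5 = €50
  W2->Store2: 75 × €6 = €450
  W3->Store2: 50 × €8 = €400
Total cost = €945.
W3 ships 50 of its 80, leaving 30.

30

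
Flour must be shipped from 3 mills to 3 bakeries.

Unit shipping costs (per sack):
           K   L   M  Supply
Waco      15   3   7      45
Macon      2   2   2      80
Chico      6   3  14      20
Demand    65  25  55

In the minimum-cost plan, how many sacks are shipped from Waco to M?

20

Solving gives:
  Waco–L: 25 × 3 = 75
  Waco–M: 20 × 7 = 140
  Macon–K: 45 × 2 = 90
  Macon–M: 35 × 2 = 70
  Chico–K: 20 × 6 = 120
Total cost = 495.
So Waco→M carries 20 sacks.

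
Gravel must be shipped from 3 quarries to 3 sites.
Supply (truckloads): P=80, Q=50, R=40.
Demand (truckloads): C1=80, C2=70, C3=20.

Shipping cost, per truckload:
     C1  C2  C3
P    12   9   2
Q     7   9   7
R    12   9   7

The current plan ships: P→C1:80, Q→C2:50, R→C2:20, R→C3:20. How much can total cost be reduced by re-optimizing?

Current plan cost = 80·12 + 50·9 + 20·9 + 20·7 = 1730.
Optimal plan:
  P–C2: 60 × 9 = 540
  P–C3: 20 × 2 = 40
  Q–C1: 50 × 7 = 350
  R–C1: 30 × 12 = 360
  R–C2: 10 × 9 = 90
Optimal cost = 1380.
Saving = 1730 − 1380 = 350.

350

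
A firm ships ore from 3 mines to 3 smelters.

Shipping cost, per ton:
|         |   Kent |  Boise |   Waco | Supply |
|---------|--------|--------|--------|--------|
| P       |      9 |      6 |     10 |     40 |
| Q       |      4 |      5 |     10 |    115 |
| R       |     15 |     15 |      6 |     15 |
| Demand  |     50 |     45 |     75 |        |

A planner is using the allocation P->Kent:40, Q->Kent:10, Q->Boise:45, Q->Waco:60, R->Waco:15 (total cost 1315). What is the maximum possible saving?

200

Current plan cost = 40·9 + 10·4 + 45·5 + 60·10 + 15·6 = 1315.
Optimal plan:
  P->Waco: 40 tons
  Q->Kent: 50 tons
  Q->Boise: 45 tons
  Q->Waco: 20 tons
  R->Waco: 15 tons
Optimal cost = 1115.
Saving = 1315 − 1115 = 200.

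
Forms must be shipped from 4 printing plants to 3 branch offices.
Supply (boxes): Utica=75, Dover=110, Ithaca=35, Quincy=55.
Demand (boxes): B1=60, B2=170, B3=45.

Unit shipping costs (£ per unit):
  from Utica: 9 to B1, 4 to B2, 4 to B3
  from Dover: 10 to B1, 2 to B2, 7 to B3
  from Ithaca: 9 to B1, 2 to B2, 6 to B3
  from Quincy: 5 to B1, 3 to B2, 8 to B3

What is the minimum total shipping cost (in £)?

Optimal allocation:
  Utica→B1: 5 boxes
  Utica→B2: 25 boxes
  Utica→B3: 45 boxes
  Dover→B2: 110 boxes
  Ithaca→B2: 35 boxes
  Quincy→B1: 55 boxes
Total cost = £890.

890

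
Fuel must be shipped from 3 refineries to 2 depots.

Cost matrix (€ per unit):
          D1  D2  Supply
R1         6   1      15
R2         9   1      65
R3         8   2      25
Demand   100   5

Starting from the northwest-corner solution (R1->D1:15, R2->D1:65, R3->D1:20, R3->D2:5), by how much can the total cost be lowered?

Current plan cost = 15·6 + 65·9 + 20·8 + 5·2 = €845.
Optimal plan:
  R1->D1: 15 kL
  R2->D1: 60 kL
  R2->D2: 5 kL
  R3->D1: 25 kL
Optimal cost = €835.
Saving = 845 − 835 = €10.

10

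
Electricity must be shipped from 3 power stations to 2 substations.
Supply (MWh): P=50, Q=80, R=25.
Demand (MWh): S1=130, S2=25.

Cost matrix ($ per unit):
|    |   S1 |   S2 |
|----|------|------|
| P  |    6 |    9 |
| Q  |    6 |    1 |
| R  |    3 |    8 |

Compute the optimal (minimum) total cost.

730

An optimal shipping plan:
  P→S1: 50 MWh
  Q→S1: 55 MWh
  Q→S2: 25 MWh
  R→S1: 25 MWh
Total cost = $730.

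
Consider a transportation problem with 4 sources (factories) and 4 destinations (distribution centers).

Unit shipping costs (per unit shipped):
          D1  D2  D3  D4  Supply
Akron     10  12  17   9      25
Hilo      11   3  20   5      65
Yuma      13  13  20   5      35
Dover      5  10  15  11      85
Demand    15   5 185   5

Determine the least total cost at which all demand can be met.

A cheapest plan:
  Akron to D3: 25 pallets
  Hilo to D2: 5 pallets
  Hilo to D3: 55 pallets
  Hilo to D4: 5 pallets
  Yuma to D3: 35 pallets
  Dover to D1: 15 pallets
  Dover to D3: 70 pallets
Total cost = 3390.

3390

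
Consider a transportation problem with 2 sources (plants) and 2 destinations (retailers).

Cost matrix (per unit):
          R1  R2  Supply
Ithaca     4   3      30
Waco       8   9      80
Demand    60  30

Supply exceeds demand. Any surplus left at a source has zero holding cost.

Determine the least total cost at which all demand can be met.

An optimal shipping plan:
  Ithaca–R2: 30 units
  Waco–R1: 60 units
Total cost = 570.

570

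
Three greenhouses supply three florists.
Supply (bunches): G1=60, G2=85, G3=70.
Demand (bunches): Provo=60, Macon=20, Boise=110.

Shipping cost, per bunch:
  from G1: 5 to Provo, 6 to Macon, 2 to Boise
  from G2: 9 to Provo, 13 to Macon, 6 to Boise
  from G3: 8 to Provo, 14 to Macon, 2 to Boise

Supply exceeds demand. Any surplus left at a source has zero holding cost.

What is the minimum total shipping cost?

An optimal shipping plan:
  G1->Macon: 20 × 6 = 120
  G1->Boise: 40 × 2 = 80
  G2->Provo: 60 × 9 = 540
  G3->Boise: 70 × 2 = 140
Total = 120 + 80 + 540 + 140 = 880.

880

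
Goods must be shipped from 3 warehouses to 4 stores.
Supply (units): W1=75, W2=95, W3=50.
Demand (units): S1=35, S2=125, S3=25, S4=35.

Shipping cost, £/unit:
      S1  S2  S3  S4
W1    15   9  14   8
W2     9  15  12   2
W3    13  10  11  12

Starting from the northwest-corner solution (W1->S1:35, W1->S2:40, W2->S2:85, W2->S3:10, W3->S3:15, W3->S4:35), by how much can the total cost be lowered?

1005

Current plan cost = 35·15 + 40·9 + 85·15 + 10·12 + 15·11 + 35·12 = £2865.
Optimal plan:
  W1→S2: 75 × £9 = £675
  W2→S1: 35 × £9 = £315
  W2→S3: 25 × £12 = £300
  W2→S4: 35 × £2 = £70
  W3→S2: 50 × £10 = £500
Optimal cost = £1860.
Saving = 2865 − 1860 = £1005.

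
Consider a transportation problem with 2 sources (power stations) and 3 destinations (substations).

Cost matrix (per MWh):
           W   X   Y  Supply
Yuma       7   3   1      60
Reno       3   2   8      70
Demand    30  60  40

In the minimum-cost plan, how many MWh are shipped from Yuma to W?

0

Optimal shipments:
  Yuma–X: 20 × 3 = 60
  Yuma–Y: 40 × 1 = 40
  Reno–W: 30 × 3 = 90
  Reno–X: 40 × 2 = 80
Total cost = 270.
The route Yuma→W is not used.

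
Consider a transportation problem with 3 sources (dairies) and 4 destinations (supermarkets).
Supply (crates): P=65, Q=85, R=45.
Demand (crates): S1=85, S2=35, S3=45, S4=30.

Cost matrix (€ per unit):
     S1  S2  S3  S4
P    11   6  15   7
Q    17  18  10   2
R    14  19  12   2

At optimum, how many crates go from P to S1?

Optimal shipments:
  P–S1: 30 × €11 = €330
  P–S2: 35 × €6 = €210
  Q–S1: 10 × €17 = €170
  Q–S3: 45 × €10 = €450
  Q–S4: 30 × €2 = €60
  R–S1: 45 × €14 = €630
Total cost = €1850.
So P→S1 carries 30 crates.

30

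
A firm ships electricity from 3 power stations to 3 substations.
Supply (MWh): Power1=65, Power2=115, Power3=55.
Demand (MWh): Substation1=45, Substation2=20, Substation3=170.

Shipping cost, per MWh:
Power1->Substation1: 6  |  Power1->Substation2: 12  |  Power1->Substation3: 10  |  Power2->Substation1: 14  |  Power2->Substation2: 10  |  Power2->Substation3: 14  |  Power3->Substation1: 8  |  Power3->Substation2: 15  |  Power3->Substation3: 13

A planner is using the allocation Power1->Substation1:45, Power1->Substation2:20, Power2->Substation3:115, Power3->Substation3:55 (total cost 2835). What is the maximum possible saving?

165

Current plan cost = 45·6 + 20·12 + 115·14 + 55·13 = 2835.
Optimal plan:
  Power1–Substation3: 65 × 10 = 650
  Power2–Substation2: 20 × 10 = 200
  Power2–Substation3: 95 × 14 = 1330
  Power3–Substation1: 45 × 8 = 360
  Power3–Substation3: 10 × 13 = 130
Optimal cost = 2670.
Saving = 2835 − 2670 = 165.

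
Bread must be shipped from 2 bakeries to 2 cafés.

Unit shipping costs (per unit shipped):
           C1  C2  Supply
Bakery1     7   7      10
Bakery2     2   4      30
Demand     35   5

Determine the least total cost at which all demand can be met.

A cheapest plan:
  Bakery1 to C1: 5 × 7 = 35
  Bakery1 to C2: 5 × 7 = 35
  Bakery2 to C1: 30 × 2 = 60
Total = 35 + 35 + 60 = 130.
(Supply check: Bakery1 ships 10; Bakery2 ships 30.)

130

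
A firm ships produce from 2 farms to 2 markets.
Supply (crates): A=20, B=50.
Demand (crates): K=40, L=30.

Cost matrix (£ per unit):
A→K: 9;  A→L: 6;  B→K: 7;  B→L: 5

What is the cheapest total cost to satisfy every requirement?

450

Optimal allocation:
  A to L: 20 × £6 = £120
  B to K: 40 × £7 = £280
  B to L: 10 × £5 = £50
Total = 120 + 280 + 50 = £450.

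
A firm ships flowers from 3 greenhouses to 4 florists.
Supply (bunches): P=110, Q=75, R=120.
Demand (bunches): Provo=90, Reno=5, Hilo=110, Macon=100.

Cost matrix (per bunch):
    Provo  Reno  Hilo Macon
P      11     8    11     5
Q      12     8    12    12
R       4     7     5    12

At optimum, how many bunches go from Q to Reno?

Solving gives:
  P–Hilo: 10 × 11 = 110
  P–Macon: 100 × 5 = 500
  Q–Reno: 5 × 8 = 40
  Q–Hilo: 70 × 12 = 840
  R–Provo: 90 × 4 = 360
  R–Hilo: 30 × 5 = 150
Total cost = 2000.
So Q→Reno carries 5 bunches.

5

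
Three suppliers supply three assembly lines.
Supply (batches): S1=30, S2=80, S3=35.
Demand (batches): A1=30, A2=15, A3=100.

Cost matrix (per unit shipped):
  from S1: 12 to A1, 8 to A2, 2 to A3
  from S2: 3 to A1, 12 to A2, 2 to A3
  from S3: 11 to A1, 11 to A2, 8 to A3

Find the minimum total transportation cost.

575

A cheapest plan:
  S1–A3: 30 × 2 = 60
  S2–A1: 30 × 3 = 90
  S2–A3: 50 × 2 = 100
  S3–A2: 15 × 11 = 165
  S3–A3: 20 × 8 = 160
Total = 60 + 90 + 100 + 165 + 160 = 575.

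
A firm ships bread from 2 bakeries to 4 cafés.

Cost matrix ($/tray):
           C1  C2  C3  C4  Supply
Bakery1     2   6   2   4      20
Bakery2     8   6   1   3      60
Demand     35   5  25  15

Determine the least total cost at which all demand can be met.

A cheapest plan:
  Bakery1->C1: 20 × $2 = $40
  Bakery2->C1: 15 × $8 = $120
  Bakery2->C2: 5 × $6 = $30
  Bakery2->C3: 25 × $1 = $25
  Bakery2->C4: 15 × $3 = $45
Total = 40 + 120 + 30 + 25 + 45 = $260.

260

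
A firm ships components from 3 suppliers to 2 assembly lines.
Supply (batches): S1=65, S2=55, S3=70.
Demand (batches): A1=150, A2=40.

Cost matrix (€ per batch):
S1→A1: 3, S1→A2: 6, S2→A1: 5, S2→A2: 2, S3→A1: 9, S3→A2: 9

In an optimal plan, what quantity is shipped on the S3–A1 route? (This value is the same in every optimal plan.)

70

The minimum-cost plan:
  S1–A1: 65 × €3 = €195
  S2–A1: 15 × €5 = €75
  S2–A2: 40 × €2 = €80
  S3–A1: 70 × €9 = €630
Total cost = €980.
So S3→A1 carries 70 batches.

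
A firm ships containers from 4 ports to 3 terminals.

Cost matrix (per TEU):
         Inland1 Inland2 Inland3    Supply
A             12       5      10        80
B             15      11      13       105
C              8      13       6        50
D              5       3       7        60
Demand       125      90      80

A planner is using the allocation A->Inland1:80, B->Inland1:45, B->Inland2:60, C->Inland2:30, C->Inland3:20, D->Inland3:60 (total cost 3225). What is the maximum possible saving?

750

Current plan cost = 80·12 + 45·15 + 60·11 + 30·13 + 20·6 + 60·7 = 3225.
Optimal plan:
  A to Inland2: 80 TEU
  B to Inland1: 15 TEU
  B to Inland2: 10 TEU
  B to Inland3: 80 TEU
  C to Inland1: 50 TEU
  D to Inland1: 60 TEU
Optimal cost = 2475.
Saving = 3225 − 2475 = 750.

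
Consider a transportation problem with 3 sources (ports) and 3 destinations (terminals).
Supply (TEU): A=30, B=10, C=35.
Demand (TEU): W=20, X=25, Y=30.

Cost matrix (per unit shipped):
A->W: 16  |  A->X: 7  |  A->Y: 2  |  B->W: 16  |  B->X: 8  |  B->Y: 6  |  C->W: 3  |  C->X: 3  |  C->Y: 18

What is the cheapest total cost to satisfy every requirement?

245

An optimal shipping plan:
  A->Y: 30 × 2 = 60
  B->X: 10 × 8 = 80
  C->W: 20 × 3 = 60
  C->X: 15 × 3 = 45
Total = 60 + 80 + 60 + 45 = 245.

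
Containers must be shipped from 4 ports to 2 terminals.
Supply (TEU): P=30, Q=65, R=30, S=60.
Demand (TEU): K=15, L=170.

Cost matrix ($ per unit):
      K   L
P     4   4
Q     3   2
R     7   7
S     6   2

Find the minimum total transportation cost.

A cheapest plan:
  P→K: 15 TEU
  P→L: 15 TEU
  Q→L: 65 TEU
  R→L: 30 TEU
  S→L: 60 TEU
Total cost = $580.

580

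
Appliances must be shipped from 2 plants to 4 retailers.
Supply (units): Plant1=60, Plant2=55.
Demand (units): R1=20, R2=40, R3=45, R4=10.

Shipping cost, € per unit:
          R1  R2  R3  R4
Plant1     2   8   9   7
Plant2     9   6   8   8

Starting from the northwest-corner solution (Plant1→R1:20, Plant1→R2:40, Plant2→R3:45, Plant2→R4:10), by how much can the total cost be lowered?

Current plan cost = 20·2 + 40·8 + 45·8 + 10·8 = €800.
Optimal plan:
  Plant1→R1: 20 units
  Plant1→R3: 30 units
  Plant1→R4: 10 units
  Plant2→R2: 40 units
  Plant2→R3: 15 units
Optimal cost = €740.
Saving = 800 − 740 = €60.

60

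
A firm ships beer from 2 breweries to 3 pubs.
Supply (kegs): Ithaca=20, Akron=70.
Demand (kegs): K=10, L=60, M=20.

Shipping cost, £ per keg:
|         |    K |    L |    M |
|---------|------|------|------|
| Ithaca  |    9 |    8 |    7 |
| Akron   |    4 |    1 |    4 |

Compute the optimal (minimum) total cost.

A cheapest plan:
  Ithaca→M: 20 × £7 = £140
  Akron→K: 10 × £4 = £40
  Akron→L: 60 × £1 = £60
Total = 140 + 40 + 60 = £240.
(Supply check: Ithaca ships 20; Akron ships 70.)

240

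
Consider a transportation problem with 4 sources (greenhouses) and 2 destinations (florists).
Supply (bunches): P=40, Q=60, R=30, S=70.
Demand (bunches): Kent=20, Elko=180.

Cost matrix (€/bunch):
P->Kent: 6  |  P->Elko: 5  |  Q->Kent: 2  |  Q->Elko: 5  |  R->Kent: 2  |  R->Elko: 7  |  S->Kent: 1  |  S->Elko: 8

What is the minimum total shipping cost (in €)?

A cheapest plan:
  P->Elko: 40 × €5 = €200
  Q->Elko: 60 × €5 = €300
  R->Elko: 30 × €7 = €210
  S->Kent: 20 × €1 = €20
  S->Elko: 50 × €8 = €400
Total = 200 + 300 + 210 + 20 + 400 = €1130.

1130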